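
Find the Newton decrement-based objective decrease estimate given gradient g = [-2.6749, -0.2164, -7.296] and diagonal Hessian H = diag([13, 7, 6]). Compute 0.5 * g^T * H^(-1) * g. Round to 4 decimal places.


Step 1: H is diagonal, so H^(-1) * g = [-0.2058, -0.0309, -1.216].
Step 2: g^T H^(-1) g = sum_i g_i^2 / H_ii
  = (-2.6749)^2/13 + (-0.2164)^2/7 + (-7.296)^2/6
  = 0.5504 + 0.0067 + 8.8719 = 9.429
Step 3: Objective decrease = 0.5 * g^T H^(-1) g = 4.7145


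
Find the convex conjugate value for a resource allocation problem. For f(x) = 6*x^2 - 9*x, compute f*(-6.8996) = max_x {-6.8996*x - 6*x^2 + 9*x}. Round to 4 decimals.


f*(y) = sup_x {y*x - a*x^2 - b*x} = sup_x {(y-b)*x - a*x^2}
FOC: (y - b) - 2a*x = 0 => x* = (y - b)/(2a)
x* = (-6.8996 + 9)/(2*6) = 0.175
f*(-6.8996) = (y-b)^2/(4a) = (-6.8996 + 9)^2/(4*6)
= 4.4117/24 = 0.1838


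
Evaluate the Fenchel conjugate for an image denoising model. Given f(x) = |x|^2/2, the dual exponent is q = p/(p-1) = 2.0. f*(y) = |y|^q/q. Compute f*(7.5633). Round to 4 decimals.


The conjugate exponent q satisfies 1/p + 1/q = 1.
p = 2, so q = 2/(2 - 1) = 2.0
|y|^q = 7.5633^2.0 = 57.2035
f*(7.5633) = 57.2035 / 2.0 = 28.6018


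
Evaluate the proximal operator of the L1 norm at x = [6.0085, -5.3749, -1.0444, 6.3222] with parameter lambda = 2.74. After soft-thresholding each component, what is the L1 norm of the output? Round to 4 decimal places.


Soft-thresholding with lambda = 2.74:
prox(6.0085) = sign(6.0085)*max(|6.0085| - 2.74, 0) = 3.2685
prox(-5.3749) = sign(-5.3749)*max(|-5.3749| - 2.74, 0) = -2.6349
prox(-1.0444) = sign(-1.0444)*max(|-1.0444| - 2.74, 0) = 0.0
prox(6.3222) = sign(6.3222)*max(|6.3222| - 2.74, 0) = 3.5822
prox(x) = [3.2685, -2.6349, 0.0, 3.5822]
||prox(x)||_1 = 3.2685 + 2.6349 + 0.0 + 3.5822 = 9.4856


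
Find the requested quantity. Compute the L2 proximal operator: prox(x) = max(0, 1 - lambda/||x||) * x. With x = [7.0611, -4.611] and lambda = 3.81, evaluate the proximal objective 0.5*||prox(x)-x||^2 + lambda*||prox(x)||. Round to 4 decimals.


Step 1: Compute ||x||.
||x|| = 8.4333
Step 2: Compute scaling factor.
scale = max(0, 1 - 3.81/8.4333) = 0.5482
Step 3: prox(x) = [3.871, -2.5278]
||prox(x)|| = 4.6233
Step 4: Proximal objective.
0.5*||prox-x||^2 = 7.2581
lambda*||prox|| = 17.6148
Total = 24.8728


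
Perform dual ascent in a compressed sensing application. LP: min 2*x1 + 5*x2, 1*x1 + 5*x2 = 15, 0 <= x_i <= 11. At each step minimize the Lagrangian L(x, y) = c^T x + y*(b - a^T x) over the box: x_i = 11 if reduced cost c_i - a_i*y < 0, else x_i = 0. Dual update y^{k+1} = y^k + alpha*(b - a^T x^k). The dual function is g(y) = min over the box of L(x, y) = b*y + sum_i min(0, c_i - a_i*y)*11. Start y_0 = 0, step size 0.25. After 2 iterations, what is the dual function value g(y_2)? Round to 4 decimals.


Dual ascent for LP: min 2*x1 + 5*x2, 1*x1 + 5*x2 = 15, 0 <= x_i <= 11
Step 1: y^k = 0.0, reduced costs: (2.0, 5.0)
  x^k = (0.0, 0.0), subgradient = b - a^T x = 15.0
  y^{k+1} = 0.0 + 0.25*15.0 = 3.75
Step 2: y^k = 3.75, reduced costs: (-1.75, -13.75)
  x^k = (11.0, 11.0), subgradient = b - a^T x = -51.0
  y^{k+1} = 3.75 + 0.25*-51.0 = -9.0
Dual objective at y_2 = -9.0: reduced costs (11.0, 50.0), box minimizer x = (0.0, 0.0)
g(y_2) = b*y + (c1 - a1*y)*x1 + (c2 - a2*y)*x2 = 15*(-9.0) + 11.0*0.0 + 50.0*0.0 = -135.0 + 0.0 + 0.0 = -135.0


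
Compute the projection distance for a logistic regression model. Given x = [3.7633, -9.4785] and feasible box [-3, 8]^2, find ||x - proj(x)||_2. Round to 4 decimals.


Project each component onto [-3, 8].
clip(3.7633) = 3.7633, clip(-9.4785) = -3.0
Projection = [3.7633, -3.0]
Squared diffs: [0.0, 41.971]
Distance = sqrt(41.971) = 6.4785


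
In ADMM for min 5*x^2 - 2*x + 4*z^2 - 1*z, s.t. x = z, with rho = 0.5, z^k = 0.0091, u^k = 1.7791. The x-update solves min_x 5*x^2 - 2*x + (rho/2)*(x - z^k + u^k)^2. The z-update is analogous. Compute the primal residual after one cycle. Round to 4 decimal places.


ADMM iteration with rho = 0.5, z^k = 0.0091, u^k = 1.7791
Step 1: x-update.
Minimize 5*x^2 - 2*x + (0.5/2)*(x - 0.0091 + 1.7791)^2
FOC: (2*5 + 0.5)*x = 2 + 0.5*(0.0091 - 1.7791)
x^{k+1} = 0.1062
Step 2: z-update.
Minimize 4*z^2 - 1*z + (0.5/2)*(0.1062 - z + 1.7791)^2
FOC: (2*4 + 0.5)*z = 1 + 0.5*(0.1062 + 1.7791)
z^{k+1} = 0.2285
Step 3: u-update.
u^{k+1} = 1.7791 + 0.1062 - 0.2285 = 1.6567
Step 4: Primal residual = |0.1062 - 0.2285| = 0.1224


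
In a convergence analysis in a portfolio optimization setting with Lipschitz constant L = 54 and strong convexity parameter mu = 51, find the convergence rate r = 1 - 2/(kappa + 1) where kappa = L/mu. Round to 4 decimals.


Step 1: Compute the condition number.
kappa = L/mu = 54/51 = 1.0588
Step 2: Compute the convergence rate.
r = 1 - 2/(kappa + 1) = 1 - 2*mu/(L + mu) = (L - mu)/(L + mu) = 3/105 = 0.0286


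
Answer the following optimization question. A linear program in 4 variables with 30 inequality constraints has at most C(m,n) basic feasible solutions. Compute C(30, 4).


Each vertex corresponds to some choice of n active constraints out of m, so the number of vertices is at most C(m, n) = m! / (n!(m-n)!).
m = 30, n = 4
Numerator: 30 * 29 * 28 * 27
Denominator: 4! = 24
C(30, 4) = 27405


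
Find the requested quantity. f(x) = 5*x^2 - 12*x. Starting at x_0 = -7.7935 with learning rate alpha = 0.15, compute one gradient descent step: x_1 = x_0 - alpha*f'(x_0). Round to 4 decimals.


We compute the gradient at x_0 and apply the update.
f'(x) = 10*x - 12
f'(-7.7935) = 10*-7.7935 - 12 = -89.935
x_1 = -7.7935 - 0.15*-89.935 = 5.6968


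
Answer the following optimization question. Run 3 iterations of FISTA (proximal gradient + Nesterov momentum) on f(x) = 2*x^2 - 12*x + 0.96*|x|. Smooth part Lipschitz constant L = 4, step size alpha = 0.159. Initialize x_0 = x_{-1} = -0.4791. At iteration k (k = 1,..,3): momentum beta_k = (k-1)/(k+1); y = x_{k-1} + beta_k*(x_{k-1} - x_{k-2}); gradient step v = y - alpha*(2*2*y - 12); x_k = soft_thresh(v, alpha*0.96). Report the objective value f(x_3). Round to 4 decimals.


FISTA on f(x) = 2*x^2 - 12*x + 0.96*|x|
L = 4, alpha = 0.159
Iteration 1: beta = 0.0, y = -0.4791 + 0.0*(-0.4791 + 0.4791) = -0.4791
  grad(y) = -13.9164, v = y - alpha*grad = 1.7336
  prox(v) = soft_thresh(1.7336, 0.1526) = 1.581
Iteration 2: beta = 0.3333, y = 1.581 + 0.3333*(1.581 + 0.4791) = 2.2677
  grad(y) = -2.9294, v = y - alpha*grad = 2.7334
  prox(v) = soft_thresh(2.7334, 0.1526) = 2.5808
Iteration 3: beta = 0.5, y = 2.5808 + 0.5*(2.5808 - 1.581) = 3.0807
  grad(y) = 0.3228, v = y - alpha*grad = 3.0294
  prox(v) = soft_thresh(3.0294, 0.1526) = 2.8767
f(x_3) = 2*2.8767^2 - 12*2.8767 + 0.96*|2.8767| = -15.2079


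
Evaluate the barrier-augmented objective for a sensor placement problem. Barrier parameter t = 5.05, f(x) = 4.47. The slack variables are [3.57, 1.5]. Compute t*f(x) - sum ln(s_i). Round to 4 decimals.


Step 1: Compute log-barrier.
ln values: [1.2726, 0.4055]
phi = -(1.2726 + 0.4055) = -1.678
Step 2: Compute augmented objective.
t*f(x) = 5.05*4.47 = 22.5735
Total = 22.5735 - 1.678 = 20.8955


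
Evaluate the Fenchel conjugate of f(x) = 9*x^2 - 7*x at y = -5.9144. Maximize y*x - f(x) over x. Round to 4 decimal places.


f*(y) = sup_x {y*x - a*x^2 - b*x} = sup_x {(y-b)*x - a*x^2}
FOC: (y - b) - 2a*x = 0 => x* = (y - b)/(2a)
x* = (-5.9144 + 7)/(2*9) = 0.0603
f*(-5.9144) = (y-b)^2/(4a) = (-5.9144 + 7)^2/(4*9)
= 1.1785/36 = 0.0327


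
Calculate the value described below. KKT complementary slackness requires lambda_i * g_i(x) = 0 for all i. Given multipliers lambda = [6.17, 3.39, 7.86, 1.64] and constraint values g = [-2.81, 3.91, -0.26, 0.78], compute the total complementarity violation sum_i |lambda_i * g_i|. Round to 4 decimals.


KKT complementary slackness check:
lambda_1 * g_1 = 6.17 * -2.81 = -17.3377
lambda_2 * g_2 = 3.39 * 3.91 = 13.2549
lambda_3 * g_3 = 7.86 * -0.26 = -2.0436
lambda_4 * g_4 = 1.64 * 0.78 = 1.2792
Total violation = 17.3377 + 13.2549 + 2.0436 + 1.2792 = 33.9154


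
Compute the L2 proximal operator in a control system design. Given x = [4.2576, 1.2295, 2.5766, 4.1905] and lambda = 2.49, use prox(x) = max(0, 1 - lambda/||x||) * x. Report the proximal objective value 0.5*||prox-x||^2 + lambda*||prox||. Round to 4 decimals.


Step 1: Compute ||x||.
||x|| = 6.621
Step 2: Compute scaling factor.
scale = max(0, 1 - 2.49/6.621) = 0.6239
Step 3: prox(x) = [2.6564, 0.7671, 1.6076, 2.6146]
||prox(x)|| = 4.131
Step 4: Proximal objective.
0.5*||prox-x||^2 = 3.1001
lambda*||prox|| = 10.2862
Total = 13.3863


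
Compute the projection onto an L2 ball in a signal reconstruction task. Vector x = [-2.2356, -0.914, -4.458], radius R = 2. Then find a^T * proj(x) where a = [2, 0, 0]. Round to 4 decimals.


Step 1: Compute ||x|| (intermediates to 6 decimals).
||x|| = sqrt((-2.2356)^2 + (-0.914)^2 + (-4.458)^2) = 5.070214
Step 2: Project.
Since ||x|| > R, scale = R/||x|| = 2/5.070214 = 0.394461, proj(x) = scale * x
proj(x) = [-0.881857, -0.360537, -1.758507]
Step 3: Dot product.
a^T * proj(x) = 2*(-0.881857) + 0*(-0.360537) + 0*(-1.758507) = -1.7637


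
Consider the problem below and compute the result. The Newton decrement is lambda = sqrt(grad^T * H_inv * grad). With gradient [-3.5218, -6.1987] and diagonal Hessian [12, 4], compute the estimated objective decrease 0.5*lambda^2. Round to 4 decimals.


Step 1: H is diagonal, so H^(-1) * g = [-0.2935, -1.5497].
Step 2: g^T H^(-1) g = sum_i g_i^2 / H_ii
  = (-3.5218)^2/12 + (-6.1987)^2/4
  = 1.0336 + 9.606 = 10.6396
Step 3: Objective decrease = 0.5 * g^T H^(-1) g = 5.3198


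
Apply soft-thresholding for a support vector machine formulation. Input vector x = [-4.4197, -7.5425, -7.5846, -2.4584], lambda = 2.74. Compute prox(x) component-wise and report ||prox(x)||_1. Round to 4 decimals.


Soft-thresholding with lambda = 2.74:
prox(-4.4197) = sign(-4.4197)*max(|-4.4197| - 2.74, 0) = -1.6797
prox(-7.5425) = sign(-7.5425)*max(|-7.5425| - 2.74, 0) = -4.8025
prox(-7.5846) = sign(-7.5846)*max(|-7.5846| - 2.74, 0) = -4.8446
prox(-2.4584) = sign(-2.4584)*max(|-2.4584| - 2.74, 0) = 0.0
prox(x) = [-1.6797, -4.8025, -4.8446, 0.0]
||prox(x)||_1 = 1.6797 + 4.8025 + 4.8446 + 0.0 = 11.3268


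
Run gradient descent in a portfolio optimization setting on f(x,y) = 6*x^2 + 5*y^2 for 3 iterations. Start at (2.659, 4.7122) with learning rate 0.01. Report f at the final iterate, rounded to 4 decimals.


Gradient descent on f(x,y) = 6*x^2 + 5*y^2.
Starting point: (2.659, 4.7122), alpha = 0.01
Step 1: grad_x = 2*6*2.659 = 31.908, grad_y = 2*5*4.7122 = 47.122
  x_1 = 2.659 - 0.01*31.908 = 2.3399
  y_1 = 4.7122 - 0.01*47.122 = 4.241
Step 2: grad_x = 2*6*2.3399 = 28.079, grad_y = 2*5*4.241 = 42.4098
  x_2 = 2.3399 - 0.01*28.079 = 2.0591
  y_2 = 4.241 - 0.01*42.4098 = 3.8169
Step 3: grad_x = 2*6*2.0591 = 24.7096, grad_y = 2*5*3.8169 = 38.1688
  x_3 = 2.0591 - 0.01*24.7096 = 1.812
  y_3 = 3.8169 - 0.01*38.1688 = 3.4352
f(1.812, 3.4352) = 6*1.812^2 + 5*3.4352^2 = 78.7036


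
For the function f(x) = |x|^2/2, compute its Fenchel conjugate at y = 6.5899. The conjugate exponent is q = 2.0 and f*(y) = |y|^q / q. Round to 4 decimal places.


The conjugate exponent q satisfies 1/p + 1/q = 1.
p = 2, so q = 2/(2 - 1) = 2.0
|y|^q = 6.5899^2.0 = 43.4268
f*(6.5899) = 43.4268 / 2.0 = 21.7134


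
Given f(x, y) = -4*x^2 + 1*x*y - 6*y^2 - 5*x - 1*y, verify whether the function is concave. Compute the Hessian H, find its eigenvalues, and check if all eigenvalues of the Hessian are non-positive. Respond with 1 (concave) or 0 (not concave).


The Hessian of f(x,y) = -4*x^2 + 1*x*y - 6*y^2 - 5*x - 1*y is:
H = [[-8, 1], [1, -12]]
Trace = -8 - 12 = -20
Determinant = -8*-12 - (1)^2 = 95
Discriminant = (-20)^2 - 4*95 = 20.0
Eigenvalues: lambda_1 = -12.2361, lambda_2 = -7.7639
The function is concave.

1


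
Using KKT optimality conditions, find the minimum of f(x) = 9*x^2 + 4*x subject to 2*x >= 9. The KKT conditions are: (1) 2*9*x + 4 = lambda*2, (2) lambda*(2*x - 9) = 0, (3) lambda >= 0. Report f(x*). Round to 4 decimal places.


Step 1: Try lambda = 0 (constraint inactive).
x_unc = -4/(2*9) = -0.2222
Check: 2*-0.2222 = -0.4444 < 9 -- violated!
Step 2: Constraint must be active: 2*x = 9
x* = 9/2 = 4.5
lambda = (2*9*4.5 + 4)/2 = 42.5
Step 3: Compute optimal value.
f(x*) = 9*4.5^2 + 4*4.5 = 200.25


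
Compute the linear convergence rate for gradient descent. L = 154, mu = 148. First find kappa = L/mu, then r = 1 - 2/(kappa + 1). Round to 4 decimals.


Step 1: Compute the condition number.
kappa = L/mu = 154/148 = 1.0405
Step 2: Compute the convergence rate.
r = 1 - 2/(kappa + 1) = 1 - 2*mu/(L + mu) = (L - mu)/(L + mu) = 6/302 = 0.0199


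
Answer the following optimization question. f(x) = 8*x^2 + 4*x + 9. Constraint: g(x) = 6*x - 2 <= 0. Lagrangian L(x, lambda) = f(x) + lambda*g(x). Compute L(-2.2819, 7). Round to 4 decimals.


Step 1: Evaluate f(x).
f(-2.2819) = 8*(-2.2819)^2 + 4*(-2.2819) + 9 = 41.5289
Step 2: Evaluate g(x).
g(-2.2819) = 6*-2.2819 - 2 = -15.6914
Step 3: Compute Lagrangian.
L = 41.5289 + 7*-15.6914 = -68.3109


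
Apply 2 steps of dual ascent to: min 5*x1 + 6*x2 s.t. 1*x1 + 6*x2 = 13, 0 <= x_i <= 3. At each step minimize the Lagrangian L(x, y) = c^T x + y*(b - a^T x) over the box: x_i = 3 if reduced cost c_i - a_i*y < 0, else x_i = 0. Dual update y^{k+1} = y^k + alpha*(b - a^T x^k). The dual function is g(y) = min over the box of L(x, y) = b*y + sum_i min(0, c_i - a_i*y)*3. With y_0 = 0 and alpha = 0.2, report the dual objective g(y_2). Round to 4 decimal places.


Dual ascent for LP: min 5*x1 + 6*x2, 1*x1 + 6*x2 = 13, 0 <= x_i <= 3
Step 1: y^k = 0.0, reduced costs: (5.0, 6.0)
  x^k = (0.0, 0.0), subgradient = b - a^T x = 13.0
  y^{k+1} = 0.0 + 0.2*13.0 = 2.6
Step 2: y^k = 2.6, reduced costs: (2.4, -9.6)
  x^k = (0.0, 3.0), subgradient = b - a^T x = -5.0
  y^{k+1} = 2.6 + 0.2*-5.0 = 1.6
Dual objective at y_2 = 1.6: reduced costs (3.4, -3.6), box minimizer x = (0.0, 3.0)
g(y_2) = b*y + (c1 - a1*y)*x1 + (c2 - a2*y)*x2 = 13*1.6 + 3.4*0.0 + (-3.6)*3.0 = 20.8 + 0.0 - 10.8 = 10.0


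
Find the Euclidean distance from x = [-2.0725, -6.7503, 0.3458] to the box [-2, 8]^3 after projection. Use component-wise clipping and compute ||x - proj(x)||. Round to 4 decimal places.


Project each component onto [-2, 8].
clip(-2.0725) = -2.0, clip(-6.7503) = -2.0, clip(0.3458) = 0.3458
Projection = [-2.0, -2.0, 0.3458]
Squared diffs: [0.0053, 22.5654, 0.0]
Distance = sqrt(22.5707) = 4.7509


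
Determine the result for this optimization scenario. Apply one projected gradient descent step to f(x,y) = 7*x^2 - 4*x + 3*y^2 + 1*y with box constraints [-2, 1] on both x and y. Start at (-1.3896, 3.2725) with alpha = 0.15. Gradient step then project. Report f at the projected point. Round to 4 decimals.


Step 1: Compute gradient at (-1.3896, 3.2725).
grad_x = 2*7*-1.3896 - 4 = -23.4544
grad_y = 2*3*3.2725 + 1 = 20.635
Step 2: Gradient step.
x_raw = -1.3896 - 0.15*-23.4544 = 2.1286
y_raw = 3.2725 - 0.15*20.635 = 0.1773
Step 3: Project onto [-2, 1].
x_proj = clip(2.1286) = 1.0
y_proj = clip(0.1773) = 0.1773
Step 4: Evaluate f.
f(1.0, 0.1773) = 3.2715


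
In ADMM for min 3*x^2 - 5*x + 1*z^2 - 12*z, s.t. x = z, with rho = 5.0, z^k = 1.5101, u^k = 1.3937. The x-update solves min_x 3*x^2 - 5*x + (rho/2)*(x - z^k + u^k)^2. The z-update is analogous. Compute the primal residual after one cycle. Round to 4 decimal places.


ADMM iteration with rho = 5.0, z^k = 1.5101, u^k = 1.3937
Step 1: x-update.
Minimize 3*x^2 - 5*x + (5.0/2)*(x - 1.5101 + 1.3937)^2
FOC: (2*3 + 5.0)*x = 5 + 5.0*(1.5101 - 1.3937)
x^{k+1} = 0.5075
Step 2: z-update.
Minimize 1*z^2 - 12*z + (5.0/2)*(0.5075 - z + 1.3937)^2
FOC: (2*1 + 5.0)*z = 12 + 5.0*(0.5075 + 1.3937)
z^{k+1} = 3.0723
Step 3: u-update.
u^{k+1} = 1.3937 + 0.5075 - 3.0723 = -1.1711
Step 4: Primal residual = |0.5075 - 3.0723| = 2.5648


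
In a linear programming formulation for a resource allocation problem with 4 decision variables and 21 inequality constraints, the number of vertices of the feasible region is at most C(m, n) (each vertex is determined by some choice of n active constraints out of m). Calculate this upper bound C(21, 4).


Each vertex corresponds to some choice of n active constraints out of m, so the number of vertices is at most C(m, n) = m! / (n!(m-n)!).
m = 21, n = 4
Numerator: 21 * 20 * 19 * 18
Denominator: 4! = 24
C(21, 4) = 5985


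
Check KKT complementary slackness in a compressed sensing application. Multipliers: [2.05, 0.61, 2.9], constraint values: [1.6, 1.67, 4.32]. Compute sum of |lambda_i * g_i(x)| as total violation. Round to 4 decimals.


KKT complementary slackness check:
lambda_1 * g_1 = 2.05 * 1.6 = 3.28
lambda_2 * g_2 = 0.61 * 1.67 = 1.0187
lambda_3 * g_3 = 2.9 * 4.32 = 12.528
Total violation = 3.28 + 1.0187 + 12.528 = 16.8267


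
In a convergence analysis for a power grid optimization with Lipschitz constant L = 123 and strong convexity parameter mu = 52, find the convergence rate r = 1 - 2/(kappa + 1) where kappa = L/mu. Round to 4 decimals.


Step 1: Compute the condition number.
kappa = L/mu = 123/52 = 2.3654
Step 2: Compute the convergence rate.
r = 1 - 2/(kappa + 1) = 1 - 2*mu/(L + mu) = (L - mu)/(L + mu) = 71/175 = 0.4057


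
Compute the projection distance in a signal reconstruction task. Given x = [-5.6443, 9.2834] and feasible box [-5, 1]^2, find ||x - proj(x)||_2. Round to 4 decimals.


Project each component onto [-5, 1].
clip(-5.6443) = -5.0, clip(9.2834) = 1.0
Projection = [-5.0, 1.0]
Squared diffs: [0.4151, 68.6147]
Distance = sqrt(69.0298) = 8.3084


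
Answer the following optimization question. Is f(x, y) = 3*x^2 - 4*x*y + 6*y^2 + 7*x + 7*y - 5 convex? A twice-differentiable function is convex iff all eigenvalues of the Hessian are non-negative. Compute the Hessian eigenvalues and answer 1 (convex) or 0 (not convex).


The Hessian of f(x,y) = 3*x^2 - 4*x*y + 6*y^2 + 7*x + 7*y - 5 is:
H = [[6, -4], [-4, 12]]
Trace = 6 + 12 = 18
Determinant = 6*12 - (-4)^2 = 56
Discriminant = (18)^2 - 4*56 = 100.0
Eigenvalues: lambda_1 = 4.0, lambda_2 = 14.0
The function is convex.

1


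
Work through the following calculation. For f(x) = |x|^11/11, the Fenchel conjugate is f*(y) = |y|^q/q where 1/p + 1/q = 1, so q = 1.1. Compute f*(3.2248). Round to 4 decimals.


The conjugate exponent q satisfies 1/p + 1/q = 1.
p = 11, so q = 11/(11 - 1) = 1.1
|y|^q = 3.2248^1.1 = 3.6254
f*(3.2248) = 3.6254 / 1.1 = 3.2958


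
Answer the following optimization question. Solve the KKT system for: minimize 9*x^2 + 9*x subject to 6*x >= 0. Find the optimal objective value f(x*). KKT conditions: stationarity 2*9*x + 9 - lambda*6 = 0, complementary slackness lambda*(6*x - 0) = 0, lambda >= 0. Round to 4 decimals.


Step 1: Try lambda = 0 (constraint inactive).
x_unc = -9/(2*9) = -0.5
Check: 6*-0.5 = -3.0 < 0 -- violated!
Step 2: Constraint must be active: 6*x = 0
x* = 0/6 = 0.0
lambda = (2*9*0.0 + 9)/6 = 1.5
Step 3: Compute optimal value.
f(x*) = 9*0.0^2 + 9*0.0 = 0.0


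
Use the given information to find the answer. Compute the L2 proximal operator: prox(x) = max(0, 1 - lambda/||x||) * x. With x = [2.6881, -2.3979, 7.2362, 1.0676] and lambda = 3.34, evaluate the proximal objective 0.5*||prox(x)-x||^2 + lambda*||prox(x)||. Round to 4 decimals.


Step 1: Compute ||x||.
||x|| = 8.1534
Step 2: Compute scaling factor.
scale = max(0, 1 - 3.34/8.1534) = 0.5904
Step 3: prox(x) = [1.5869, -1.4156, 4.2719, 0.6303]
||prox(x)|| = 4.8134
Step 4: Proximal objective.
0.5*||prox-x||^2 = 5.5778
lambda*||prox|| = 16.0768
Total = 21.6546


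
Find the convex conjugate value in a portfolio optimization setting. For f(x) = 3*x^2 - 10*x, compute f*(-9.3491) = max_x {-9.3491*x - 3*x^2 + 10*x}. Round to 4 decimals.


f*(y) = sup_x {y*x - a*x^2 - b*x} = sup_x {(y-b)*x - a*x^2}
FOC: (y - b) - 2a*x = 0 => x* = (y - b)/(2a)
x* = (-9.3491 + 10)/(2*3) = 0.1085
f*(-9.3491) = (y-b)^2/(4a) = (-9.3491 + 10)^2/(4*3)
= 0.4237/12 = 0.0353


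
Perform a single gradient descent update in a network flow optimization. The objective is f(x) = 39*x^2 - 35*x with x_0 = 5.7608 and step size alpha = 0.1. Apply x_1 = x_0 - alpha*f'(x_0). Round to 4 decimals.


We compute the gradient at x_0 and apply the update.
f'(x) = 78*x - 35
f'(5.7608) = 78*5.7608 - 35 = 414.3424
x_1 = 5.7608 - 0.1*414.3424 = -35.6734


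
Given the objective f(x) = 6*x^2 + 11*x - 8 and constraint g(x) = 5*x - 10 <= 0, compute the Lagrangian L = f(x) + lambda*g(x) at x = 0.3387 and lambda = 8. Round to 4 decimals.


Step 1: Evaluate f(x).
f(0.3387) = 6*0.3387^2 + 11*0.3387 - 8 = -3.586
Step 2: Evaluate g(x).
g(0.3387) = 5*0.3387 - 10 = -8.3065
Step 3: Compute Lagrangian.
L = -3.586 + 8*-8.3065 = -70.038


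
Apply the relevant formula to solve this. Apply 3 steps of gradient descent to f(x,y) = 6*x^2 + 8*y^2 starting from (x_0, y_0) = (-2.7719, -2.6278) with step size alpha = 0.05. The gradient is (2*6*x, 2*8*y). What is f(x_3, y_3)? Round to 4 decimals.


Gradient descent on f(x,y) = 6*x^2 + 8*y^2.
Starting point: (-2.7719, -2.6278), alpha = 0.05
Step 1: grad_x = 2*6*-2.7719 = -33.2628, grad_y = 2*8*-2.6278 = -42.0448
  x_1 = -2.7719 - 0.05*-33.2628 = -1.1088
  y_1 = -2.6278 - 0.05*-42.0448 = -0.5256
Step 2: grad_x = 2*6*-1.1088 = -13.3051, grad_y = 2*8*-0.5256 = -8.409
  x_2 = -1.1088 - 0.05*-13.3051 = -0.4435
  y_2 = -0.5256 - 0.05*-8.409 = -0.1051
Step 3: grad_x = 2*6*-0.4435 = -5.322, grad_y = 2*8*-0.1051 = -1.6818
  x_3 = -0.4435 - 0.05*-5.322 = -0.1774
  y_3 = -0.1051 - 0.05*-1.6818 = -0.021
f(-0.1774, -0.021) = 6*(-0.1774)^2 + 8*(-0.021)^2 = 0.1924


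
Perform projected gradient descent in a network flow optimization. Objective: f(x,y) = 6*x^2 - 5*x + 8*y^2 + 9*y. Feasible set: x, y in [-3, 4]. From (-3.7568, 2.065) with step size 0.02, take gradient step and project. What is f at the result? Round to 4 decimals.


Step 1: Compute gradient at (-3.7568, 2.065).
grad_x = 2*6*-3.7568 - 5 = -50.0816
grad_y = 2*8*2.065 + 9 = 42.04
Step 2: Gradient step.
x_raw = -3.7568 - 0.02*-50.0816 = -2.7552
y_raw = 2.065 - 0.02*42.04 = 1.2242
Step 3: Project onto [-3, 4].
x_proj = clip(-2.7552) = -2.7552
y_proj = clip(1.2242) = 1.2242
Step 4: Evaluate f.
f(-2.7552, 1.2242) = 82.3287


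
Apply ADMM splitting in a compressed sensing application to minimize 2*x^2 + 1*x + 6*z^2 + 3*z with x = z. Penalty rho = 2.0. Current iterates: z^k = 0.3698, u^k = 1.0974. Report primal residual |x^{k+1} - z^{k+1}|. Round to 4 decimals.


ADMM iteration with rho = 2.0, z^k = 0.3698, u^k = 1.0974
Step 1: x-update.
Minimize 2*x^2 + 1*x + (2.0/2)*(x - 0.3698 + 1.0974)^2
FOC: (2*2 + 2.0)*x = -1 + 2.0*(0.3698 - 1.0974)
x^{k+1} = -0.4092
Step 2: z-update.
Minimize 6*z^2 + 3*z + (2.0/2)*(-0.4092 - z + 1.0974)^2
FOC: (2*6 + 2.0)*z = -3 + 2.0*(-0.4092 + 1.0974)
z^{k+1} = -0.116
Step 3: u-update.
u^{k+1} = 1.0974 - 0.4092 + 0.116 = 0.8042
Step 4: Primal residual = |-0.4092 + 0.116| = 0.2932


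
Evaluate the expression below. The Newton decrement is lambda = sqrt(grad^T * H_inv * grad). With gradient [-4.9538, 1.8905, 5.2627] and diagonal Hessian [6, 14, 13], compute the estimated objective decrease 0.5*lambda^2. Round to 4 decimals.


Step 1: H is diagonal, so H^(-1) * g = [-0.8256, 0.135, 0.4048].
Step 2: g^T H^(-1) g = sum_i g_i^2 / H_ii
  = (-4.9538)^2/6 + (1.8905)^2/14 + (5.2627)^2/13
  = 4.09 + 0.2553 + 2.1305 = 6.4758
Step 3: Objective decrease = 0.5 * g^T H^(-1) g = 3.2379


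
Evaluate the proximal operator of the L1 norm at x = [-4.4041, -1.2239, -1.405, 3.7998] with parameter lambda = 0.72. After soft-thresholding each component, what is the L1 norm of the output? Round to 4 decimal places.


Soft-thresholding with lambda = 0.72:
prox(-4.4041) = sign(-4.4041)*max(|-4.4041| - 0.72, 0) = -3.6841
prox(-1.2239) = sign(-1.2239)*max(|-1.2239| - 0.72, 0) = -0.5039
prox(-1.405) = sign(-1.405)*max(|-1.405| - 0.72, 0) = -0.685
prox(3.7998) = sign(3.7998)*max(|3.7998| - 0.72, 0) = 3.0798
prox(x) = [-3.6841, -0.5039, -0.685, 3.0798]
||prox(x)||_1 = 3.6841 + 0.5039 + 0.685 + 3.0798 = 7.9528


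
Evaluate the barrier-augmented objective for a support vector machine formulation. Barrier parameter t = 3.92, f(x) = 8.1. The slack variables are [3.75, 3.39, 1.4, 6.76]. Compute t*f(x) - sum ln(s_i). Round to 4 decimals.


Step 1: Compute log-barrier.
ln values: [1.3218, 1.2208, 0.3365, 1.911]
phi = -(1.3218 + 1.2208 + 0.3365 + 1.911) = -4.7901
Step 2: Compute augmented objective.
t*f(x) = 3.92*8.1 = 31.752
Total = 31.752 - 4.7901 = 26.9619


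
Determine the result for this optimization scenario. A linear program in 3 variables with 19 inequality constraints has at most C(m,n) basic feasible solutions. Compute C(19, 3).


Each vertex corresponds to some choice of n active constraints out of m, so the number of vertices is at most C(m, n) = m! / (n!(m-n)!).
m = 19, n = 3
Numerator: 19 * 18 * 17
Denominator: 3! = 6
C(19, 3) = 969


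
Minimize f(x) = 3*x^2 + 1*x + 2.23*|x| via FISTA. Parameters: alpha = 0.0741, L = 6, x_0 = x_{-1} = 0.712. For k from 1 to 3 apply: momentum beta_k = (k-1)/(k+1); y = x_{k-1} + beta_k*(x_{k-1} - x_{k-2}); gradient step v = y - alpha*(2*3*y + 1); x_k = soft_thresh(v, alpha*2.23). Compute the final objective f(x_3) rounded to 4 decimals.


FISTA on f(x) = 3*x^2 + 1*x + 2.23*|x|
L = 6, alpha = 0.0741
Iteration 1: beta = 0.0, y = 0.712 + 0.0*(0.712 - 0.712) = 0.712
  grad(y) = 5.272, v = y - alpha*grad = 0.3213
  prox(v) = soft_thresh(0.3213, 0.1652) = 0.1561
Iteration 2: beta = 0.3333, y = 0.1561 + 0.3333*(0.1561 - 0.712) = -0.0292
  grad(y) = 0.8248, v = y - alpha*grad = -0.0903
  prox(v) = soft_thresh(-0.0903, 0.1652) = 0.0
Iteration 3: beta = 0.5, y = 0.0 + 0.5*(0.0 - 0.1561) = -0.0781
  grad(y) = 0.5317, v = y - alpha*grad = -0.1174
  prox(v) = soft_thresh(-0.1174, 0.1652) = 0.0
f(x_3) = 3*0.0^2 + 1*0.0 + 2.23*|0.0| = 0.0


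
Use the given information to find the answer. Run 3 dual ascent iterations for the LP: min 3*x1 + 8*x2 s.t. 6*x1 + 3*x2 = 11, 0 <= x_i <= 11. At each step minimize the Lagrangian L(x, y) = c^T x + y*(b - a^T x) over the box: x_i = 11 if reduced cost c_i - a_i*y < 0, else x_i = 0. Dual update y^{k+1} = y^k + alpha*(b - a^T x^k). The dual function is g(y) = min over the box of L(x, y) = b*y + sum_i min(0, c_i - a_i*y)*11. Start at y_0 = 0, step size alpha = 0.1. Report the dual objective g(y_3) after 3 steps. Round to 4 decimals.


Dual ascent for LP: min 3*x1 + 8*x2, 6*x1 + 3*x2 = 11, 0 <= x_i <= 11
Step 1: y^k = 0.0, reduced costs: (3.0, 8.0)
  x^k = (0.0, 0.0), subgradient = b - a^T x = 11.0
  y^{k+1} = 0.0 + 0.1*11.0 = 1.1
Step 2: y^k = 1.1, reduced costs: (-3.6, 4.7)
  x^k = (11.0, 0.0), subgradient = b - a^T x = -55.0
  y^{k+1} = 1.1 + 0.1*-55.0 = -4.4
Step 3: y^k = -4.4, reduced costs: (29.4, 21.2)
  x^k = (0.0, 0.0), subgradient = b - a^T x = 11.0
  y^{k+1} = -4.4 + 0.1*11.0 = -3.3
Dual objective at y_3 = -3.3: reduced costs (22.8, 17.9), box minimizer x = (0.0, 0.0)
g(y_3) = b*y + (c1 - a1*y)*x1 + (c2 - a2*y)*x2 = 11*(-3.3) + 22.8*0.0 + 17.9*0.0 = -36.3 + 0.0 + 0.0 = -36.3


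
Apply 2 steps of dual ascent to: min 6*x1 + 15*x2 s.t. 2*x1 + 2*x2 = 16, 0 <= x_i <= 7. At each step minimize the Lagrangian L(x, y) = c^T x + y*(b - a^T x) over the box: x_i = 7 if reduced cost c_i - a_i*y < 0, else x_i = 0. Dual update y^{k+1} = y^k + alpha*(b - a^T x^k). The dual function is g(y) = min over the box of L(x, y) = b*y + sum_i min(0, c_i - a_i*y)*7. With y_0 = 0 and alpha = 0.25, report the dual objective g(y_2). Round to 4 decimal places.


Dual ascent for LP: min 6*x1 + 15*x2, 2*x1 + 2*x2 = 16, 0 <= x_i <= 7
Step 1: y^k = 0.0, reduced costs: (6.0, 15.0)
  x^k = (0.0, 0.0), subgradient = b - a^T x = 16.0
  y^{k+1} = 0.0 + 0.25*16.0 = 4.0
Step 2: y^k = 4.0, reduced costs: (-2.0, 7.0)
  x^k = (7.0, 0.0), subgradient = b - a^T x = 2.0
  y^{k+1} = 4.0 + 0.25*2.0 = 4.5
Dual objective at y_2 = 4.5: reduced costs (-3.0, 6.0), box minimizer x = (7.0, 0.0)
g(y_2) = b*y + (c1 - a1*y)*x1 + (c2 - a2*y)*x2 = 16*4.5 + (-3.0)*7.0 + 6.0*0.0 = 72.0 - 21.0 + 0.0 = 51.0


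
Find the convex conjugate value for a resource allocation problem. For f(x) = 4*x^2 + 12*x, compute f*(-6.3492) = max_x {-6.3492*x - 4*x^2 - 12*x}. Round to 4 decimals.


f*(y) = sup_x {y*x - a*x^2 - b*x} = sup_x {(y-b)*x - a*x^2}
FOC: (y - b) - 2a*x = 0 => x* = (y - b)/(2a)
x* = (-6.3492 - 12)/(2*4) = -2.2937
f*(-6.3492) = (y-b)^2/(4a) = (-6.3492 - 12)^2/(4*4)
= 336.6931/16 = 21.0433


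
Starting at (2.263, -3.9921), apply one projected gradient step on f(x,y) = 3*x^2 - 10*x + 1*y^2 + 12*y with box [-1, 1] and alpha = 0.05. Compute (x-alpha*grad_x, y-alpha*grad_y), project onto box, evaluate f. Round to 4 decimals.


Step 1: Compute gradient at (2.263, -3.9921).
grad_x = 2*3*2.263 - 10 = 3.578
grad_y = 2*1*-3.9921 + 12 = 4.0158
Step 2: Gradient step.
x_raw = 2.263 - 0.05*3.578 = 2.0841
y_raw = -3.9921 - 0.05*4.0158 = -4.1929
Step 3: Project onto [-1, 1].
x_proj = clip(2.0841) = 1.0
y_proj = clip(-4.1929) = -1.0
Step 4: Evaluate f.
f(1.0, -1.0) = -18.0


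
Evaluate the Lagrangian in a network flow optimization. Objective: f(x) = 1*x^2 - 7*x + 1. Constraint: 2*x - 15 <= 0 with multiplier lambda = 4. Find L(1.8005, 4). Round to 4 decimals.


Step 1: Evaluate f(x).
f(1.8005) = 1*1.8005^2 - 7*1.8005 + 1 = -8.3617
Step 2: Evaluate g(x).
g(1.8005) = 2*1.8005 - 15 = -11.399
Step 3: Compute Lagrangian.
L = -8.3617 + 4*-11.399 = -53.9577


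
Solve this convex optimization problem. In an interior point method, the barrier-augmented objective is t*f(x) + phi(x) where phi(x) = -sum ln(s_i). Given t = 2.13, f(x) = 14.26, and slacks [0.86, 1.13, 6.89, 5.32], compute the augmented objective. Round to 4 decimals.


Step 1: Compute log-barrier.
ln values: [-0.1508, 0.1222, 1.9301, 1.6715]
phi = -(-0.1508 + 0.1222 + 1.9301 + 1.6715) = -3.5729
Step 2: Compute augmented objective.
t*f(x) = 2.13*14.26 = 30.3738
Total = 30.3738 - 3.5729 = 26.8009


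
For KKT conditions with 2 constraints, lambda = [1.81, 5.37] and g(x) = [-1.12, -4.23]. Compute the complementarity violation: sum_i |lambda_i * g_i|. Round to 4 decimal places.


KKT complementary slackness check:
lambda_1 * g_1 = 1.81 * -1.12 = -2.0272
lambda_2 * g_2 = 5.37 * -4.23 = -22.7151
Total violation = 2.0272 + 22.7151 = 24.7423


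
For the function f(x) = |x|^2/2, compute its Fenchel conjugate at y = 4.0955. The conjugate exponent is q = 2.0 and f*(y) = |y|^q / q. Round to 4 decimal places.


The conjugate exponent q satisfies 1/p + 1/q = 1.
p = 2, so q = 2/(2 - 1) = 2.0
|y|^q = 4.0955^2.0 = 16.7731
f*(4.0955) = 16.7731 / 2.0 = 8.3866


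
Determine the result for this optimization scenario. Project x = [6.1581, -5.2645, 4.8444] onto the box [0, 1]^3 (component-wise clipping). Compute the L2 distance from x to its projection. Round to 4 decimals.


Project each component onto [0, 1].
clip(6.1581) = 1.0, clip(-5.2645) = 0.0, clip(4.8444) = 1.0
Projection = [1.0, 0.0, 1.0]
Squared diffs: [26.606, 27.715, 14.7794]
Distance = sqrt(69.1004) = 8.3127


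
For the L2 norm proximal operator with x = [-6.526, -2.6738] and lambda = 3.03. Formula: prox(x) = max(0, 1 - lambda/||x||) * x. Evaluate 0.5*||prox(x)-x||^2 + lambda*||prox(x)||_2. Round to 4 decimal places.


Step 1: Compute ||x||.
||x|| = 7.0525
Step 2: Compute scaling factor.
scale = max(0, 1 - 3.03/7.0525) = 0.5704
Step 3: prox(x) = [-3.7222, -1.525]
||prox(x)|| = 4.0225
Step 4: Proximal objective.
0.5*||prox-x||^2 = 4.5905
lambda*||prox|| = 12.1882
Total = 16.7787


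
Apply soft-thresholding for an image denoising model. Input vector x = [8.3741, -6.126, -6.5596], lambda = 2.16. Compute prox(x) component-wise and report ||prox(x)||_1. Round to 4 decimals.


Soft-thresholding with lambda = 2.16:
prox(8.3741) = sign(8.3741)*max(|8.3741| - 2.16, 0) = 6.2141
prox(-6.126) = sign(-6.126)*max(|-6.126| - 2.16, 0) = -3.966
prox(-6.5596) = sign(-6.5596)*max(|-6.5596| - 2.16, 0) = -4.3996
prox(x) = [6.2141, -3.966, -4.3996]
||prox(x)||_1 = 6.2141 + 3.966 + 4.3996 = 14.5797


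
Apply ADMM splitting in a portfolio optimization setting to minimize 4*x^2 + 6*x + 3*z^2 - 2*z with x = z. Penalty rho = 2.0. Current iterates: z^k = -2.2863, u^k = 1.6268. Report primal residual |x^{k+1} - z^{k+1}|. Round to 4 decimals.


ADMM iteration with rho = 2.0, z^k = -2.2863, u^k = 1.6268
Step 1: x-update.
Minimize 4*x^2 + 6*x + (2.0/2)*(x + 2.2863 + 1.6268)^2
FOC: (2*4 + 2.0)*x = -6 + 2.0*(-2.2863 - 1.6268)
x^{k+1} = -1.3826
Step 2: z-update.
Minimize 3*z^2 - 2*z + (2.0/2)*(-1.3826 - z + 1.6268)^2
FOC: (2*3 + 2.0)*z = 2 + 2.0*(-1.3826 + 1.6268)
z^{k+1} = 0.311
Step 3: u-update.
u^{k+1} = 1.6268 - 1.3826 - 0.311 = -0.0669
Step 4: Primal residual = |-1.3826 - 0.311| = 1.6937


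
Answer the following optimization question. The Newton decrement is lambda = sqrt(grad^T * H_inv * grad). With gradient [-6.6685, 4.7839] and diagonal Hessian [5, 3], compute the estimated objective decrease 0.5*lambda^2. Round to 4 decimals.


Step 1: H is diagonal, so H^(-1) * g = [-1.3337, 1.5946].
Step 2: g^T H^(-1) g = sum_i g_i^2 / H_ii
  = (-6.6685)^2/5 + (4.7839)^2/3
  = 8.8938 + 7.6286 = 16.5223
Step 3: Objective decrease = 0.5 * g^T H^(-1) g = 8.2612


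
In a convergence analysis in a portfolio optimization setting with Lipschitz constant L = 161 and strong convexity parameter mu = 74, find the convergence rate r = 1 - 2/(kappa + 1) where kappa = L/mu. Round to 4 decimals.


Step 1: Compute the condition number.
kappa = L/mu = 161/74 = 2.1757
Step 2: Compute the convergence rate.
r = 1 - 2/(kappa + 1) = 1 - 2*mu/(L + mu) = (L - mu)/(L + mu) = 87/235 = 0.3702


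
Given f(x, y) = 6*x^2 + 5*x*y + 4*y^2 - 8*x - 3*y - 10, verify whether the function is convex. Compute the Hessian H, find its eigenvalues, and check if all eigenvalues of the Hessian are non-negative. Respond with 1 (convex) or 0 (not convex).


The Hessian of f(x,y) = 6*x^2 + 5*x*y + 4*y^2 - 8*x - 3*y - 10 is:
H = [[12, 5], [5, 8]]
Trace = 12 + 8 = 20
Determinant = 12*8 - (5)^2 = 71
Discriminant = (20)^2 - 4*71 = 116.0
Eigenvalues: lambda_1 = 4.6148, lambda_2 = 15.3852
The function is convex.

1


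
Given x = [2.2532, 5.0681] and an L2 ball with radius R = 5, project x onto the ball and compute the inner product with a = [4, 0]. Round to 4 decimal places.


Step 1: Compute ||x|| (intermediates to 6 decimals).
||x|| = sqrt(2.2532^2 + 5.0681^2) = 5.5464
Step 2: Project.
Since ||x|| > R, scale = R/||x|| = 5/5.5464 = 0.901486, proj(x) = scale * x
proj(x) = [2.031228, 4.568821]
Step 3: Dot product.
a^T * proj(x) = 4*2.031228 + 0*4.568821 = 8.1249


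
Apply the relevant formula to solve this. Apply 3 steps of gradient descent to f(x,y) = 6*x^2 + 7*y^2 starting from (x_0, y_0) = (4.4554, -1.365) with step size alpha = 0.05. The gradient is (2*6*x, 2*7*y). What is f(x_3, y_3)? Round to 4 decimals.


Gradient descent on f(x,y) = 6*x^2 + 7*y^2.
Starting point: (4.4554, -1.365), alpha = 0.05
Step 1: grad_x = 2*6*4.4554 = 53.4648, grad_y = 2*7*-1.365 = -19.11
  x_1 = 4.4554 - 0.05*53.4648 = 1.7822
  y_1 = -1.365 - 0.05*-19.11 = -0.4095
Step 2: grad_x = 2*6*1.7822 = 21.3859, grad_y = 2*7*-0.4095 = -5.733
  x_2 = 1.7822 - 0.05*21.3859 = 0.7129
  y_2 = -0.4095 - 0.05*-5.733 = -0.1229
Step 3: grad_x = 2*6*0.7129 = 8.5544, grad_y = 2*7*-0.1229 = -1.7199
  x_3 = 0.7129 - 0.05*8.5544 = 0.2851
  y_3 = -0.1229 - 0.05*-1.7199 = -0.0369
f(0.2851, -0.0369) = 6*0.2851^2 + 7*(-0.0369)^2 = 0.4974


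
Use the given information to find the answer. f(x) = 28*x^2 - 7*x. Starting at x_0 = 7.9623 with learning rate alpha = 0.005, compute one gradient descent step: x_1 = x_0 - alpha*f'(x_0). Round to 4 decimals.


We compute the gradient at x_0 and apply the update.
f'(x) = 56*x - 7
f'(7.9623) = 56*7.9623 - 7 = 438.8888
x_1 = 7.9623 - 0.005*438.8888 = 5.7679


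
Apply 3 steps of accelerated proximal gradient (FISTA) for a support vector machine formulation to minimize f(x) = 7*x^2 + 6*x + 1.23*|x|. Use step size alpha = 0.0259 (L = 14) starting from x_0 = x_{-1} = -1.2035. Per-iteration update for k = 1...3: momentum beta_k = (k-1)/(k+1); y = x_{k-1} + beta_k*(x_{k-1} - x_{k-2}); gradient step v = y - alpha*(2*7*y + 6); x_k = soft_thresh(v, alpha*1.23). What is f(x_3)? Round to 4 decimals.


FISTA on f(x) = 7*x^2 + 6*x + 1.23*|x|
L = 14, alpha = 0.0259
Iteration 1: beta = 0.0, y = -1.2035 + 0.0*(-1.2035 + 1.2035) = -1.2035
  grad(y) = -10.849, v = y - alpha*grad = -0.9225
  prox(v) = soft_thresh(-0.9225, 0.0319) = -0.8907
Iteration 2: beta = 0.3333, y = -0.8907 + 0.3333*(-0.8907 + 1.2035) = -0.7864
  grad(y) = -5.0092, v = y - alpha*grad = -0.6566
  prox(v) = soft_thresh(-0.6566, 0.0319) = -0.6248
Iteration 3: beta = 0.5, y = -0.6248 + 0.5*(-0.6248 + 0.8907) = -0.4918
  grad(y) = -0.8857, v = y - alpha*grad = -0.4689
  prox(v) = soft_thresh(-0.4689, 0.0319) = -0.437
f(x_3) = 7*(-0.437)^2 + 6*(-0.437) + 1.23*|-0.437| = -0.7477


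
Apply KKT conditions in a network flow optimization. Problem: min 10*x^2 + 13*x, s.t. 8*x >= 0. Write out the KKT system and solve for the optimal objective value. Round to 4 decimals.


Step 1: Try lambda = 0 (constraint inactive).
x_unc = -13/(2*10) = -0.65
Check: 8*-0.65 = -5.2 < 0 -- violated!
Step 2: Constraint must be active: 8*x = 0
x* = 0/8 = 0.0
lambda = (2*10*0.0 + 13)/8 = 1.625
Step 3: Compute optimal value.
f(x*) = 10*0.0^2 + 13*0.0 = 0.0


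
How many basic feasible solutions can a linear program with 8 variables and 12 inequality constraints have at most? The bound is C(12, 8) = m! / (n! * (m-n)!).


Each vertex corresponds to some choice of n active constraints out of m, so the number of vertices is at most C(m, n) = m! / (n!(m-n)!).
m = 12, n = 8
Numerator: 12 * 11 * 10 * 9 * 8 * 7 * 6 * 5
Denominator: 8! = 40320
C(12, 8) = 495


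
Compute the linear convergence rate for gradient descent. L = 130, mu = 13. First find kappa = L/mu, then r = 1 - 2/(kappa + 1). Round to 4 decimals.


Step 1: Compute the condition number.
kappa = L/mu = 130/13 = 10.0
Step 2: Compute the convergence rate.
r = 1 - 2/(kappa + 1) = 1 - 2*mu/(L + mu) = (L - mu)/(L + mu) = 117/143 = 0.8182


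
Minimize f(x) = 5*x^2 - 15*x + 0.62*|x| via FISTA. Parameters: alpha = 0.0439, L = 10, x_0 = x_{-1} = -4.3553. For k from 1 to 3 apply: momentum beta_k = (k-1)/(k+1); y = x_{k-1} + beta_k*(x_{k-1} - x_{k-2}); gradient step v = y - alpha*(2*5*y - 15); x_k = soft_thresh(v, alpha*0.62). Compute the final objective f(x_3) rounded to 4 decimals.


FISTA on f(x) = 5*x^2 - 15*x + 0.62*|x|
L = 10, alpha = 0.0439
Iteration 1: beta = 0.0, y = -4.3553 + 0.0*(-4.3553 + 4.3553) = -4.3553
  grad(y) = -58.553, v = y - alpha*grad = -1.7848
  prox(v) = soft_thresh(-1.7848, 0.0272) = -1.7576
Iteration 2: beta = 0.3333, y = -1.7576 + 0.3333*(-1.7576 + 4.3553) = -0.8917
  grad(y) = -23.9171, v = y - alpha*grad = 0.1583
  prox(v) = soft_thresh(0.1583, 0.0272) = 0.131
Iteration 3: beta = 0.5, y = 0.131 + 0.5*(0.131 + 1.7576) = 1.0754
  grad(y) = -4.2465, v = y - alpha*grad = 1.2618
  prox(v) = soft_thresh(1.2618, 0.0272) = 1.2346
f(x_3) = 5*1.2346^2 - 15*1.2346 + 0.62*|1.2346| = -10.1323


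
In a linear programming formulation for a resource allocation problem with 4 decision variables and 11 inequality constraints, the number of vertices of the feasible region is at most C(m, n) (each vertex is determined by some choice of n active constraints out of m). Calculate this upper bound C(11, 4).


Each vertex corresponds to some choice of n active constraints out of m, so the number of vertices is at most C(m, n) = m! / (n!(m-n)!).
m = 11, n = 4
Numerator: 11 * 10 * 9 * 8
Denominator: 4! = 24
C(11, 4) = 330


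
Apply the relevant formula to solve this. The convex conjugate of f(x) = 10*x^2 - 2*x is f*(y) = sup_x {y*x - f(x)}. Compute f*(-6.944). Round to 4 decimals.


f*(y) = sup_x {y*x - a*x^2 - b*x} = sup_x {(y-b)*x - a*x^2}
FOC: (y - b) - 2a*x = 0 => x* = (y - b)/(2a)
x* = (-6.944 + 2)/(2*10) = -0.2472
f*(-6.944) = (y-b)^2/(4a) = (-6.944 + 2)^2/(4*10)
= 24.4431/40 = 0.6111


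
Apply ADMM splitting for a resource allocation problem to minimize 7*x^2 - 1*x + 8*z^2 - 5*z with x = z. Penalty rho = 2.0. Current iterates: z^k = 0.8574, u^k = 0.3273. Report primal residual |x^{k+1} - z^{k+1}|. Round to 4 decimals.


ADMM iteration with rho = 2.0, z^k = 0.8574, u^k = 0.3273
Step 1: x-update.
Minimize 7*x^2 - 1*x + (2.0/2)*(x - 0.8574 + 0.3273)^2
FOC: (2*7 + 2.0)*x = 1 + 2.0*(0.8574 - 0.3273)
x^{k+1} = 0.1288
Step 2: z-update.
Minimize 8*z^2 - 5*z + (2.0/2)*(0.1288 - z + 0.3273)^2
FOC: (2*8 + 2.0)*z = 5 + 2.0*(0.1288 + 0.3273)
z^{k+1} = 0.3285
Step 3: u-update.
u^{k+1} = 0.3273 + 0.1288 - 0.3285 = 0.1276
Step 4: Primal residual = |0.1288 - 0.3285| = 0.1997
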